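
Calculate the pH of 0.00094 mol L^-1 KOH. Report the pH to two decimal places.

KOH is a strong base; [OH-] = 0.00094 M.
pOH = -log(0.00094) = 3.03
pH = 14.00 - 3.03 = 10.97

pH = 10.97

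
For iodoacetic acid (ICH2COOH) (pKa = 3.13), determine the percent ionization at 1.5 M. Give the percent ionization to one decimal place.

ICH2COOH ⇌ ICH2COO- + H+; let x = [H+] at equilibrium.
Ka = 10^(−3.13) = 7.41 × 10^-4
x ≈ √(Ka·C₀) = √(7.41 × 10^-4 × 1.5) = 3.33 × 10^-2 M
Fraction ionized = 3.33 × 10^-2 / 1.5 = 0.0222 → 2.2%

2.2%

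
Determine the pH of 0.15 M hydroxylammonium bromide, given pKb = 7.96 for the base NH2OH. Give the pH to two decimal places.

pH = 3.43

NH3OH+ is the conjugate acid of the weak base NH2OH.
Kb = 10^(−7.96) = 1.10 × 10^-8
Ka = Kw/Kb = 1.0×10^-14 / 1.10 × 10^-8 = 9.09 × 10^-7
Ka = [H+]²/(0.15 − [H+]) = 9.09 × 10^-7
Since Ka ≪ C₀, [H+] ≈ √(Ka·C₀) = 3.69 × 10^-4 M.
Check: 0.25% ionized — well under 5%, approximation valid.
pH = −log[H+] = −log(3.69 × 10^-4) = 3.43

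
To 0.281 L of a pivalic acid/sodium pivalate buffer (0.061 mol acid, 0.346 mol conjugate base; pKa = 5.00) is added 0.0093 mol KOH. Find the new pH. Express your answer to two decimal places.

OH- converts (CH3)3CCOOH to (CH3)3CCOO-: (CH3)3CCOOH → 0.0517 mol, (CH3)3CCOO- → 0.355 mol.
pH = pKa + log(n_(CH3)3CCOO-/n_(CH3)3CCOOH) = 5.00 + log(0.355/0.0517) = 5.00 + (+0.837)

pH = 5.84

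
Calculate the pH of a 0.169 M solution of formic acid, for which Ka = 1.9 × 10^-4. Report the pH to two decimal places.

HCOOH ⇌ HCOO- + H+
From the ICE table, Ka = [H+]²/(0.169 − [H+]) = 1.9 × 10^-4.
Since Ka ≪ C₀, [H+] ≈ √(Ka·C₀) = 5.67 × 10^-3 M.
([H+]/C₀ = 3.4% < 5%, so the approximation holds.)
pH = −log(5.67 × 10^-3) = 2.25

pH = 2.25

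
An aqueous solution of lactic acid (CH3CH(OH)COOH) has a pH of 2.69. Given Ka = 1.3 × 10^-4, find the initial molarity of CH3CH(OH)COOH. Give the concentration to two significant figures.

[H+] = 10^(-2.69) = 2.04 × 10^-3 M = x
Ka = x²/(C₀ − x) ⇒ C₀ = x + x²/Ka
C₀ = 2.04 × 10^-3 + (2.04 × 10^-3)²/(1.3 × 10^-4) = 3.41 × 10^-2 M

C₀ = 3.4 × 10^-2 M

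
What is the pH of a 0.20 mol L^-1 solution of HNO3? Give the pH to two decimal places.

pH = 0.70

HNO3 is a strong acid and dissociates completely, so [H+] = 0.20 M.
pH = -log(0.2) = 0.70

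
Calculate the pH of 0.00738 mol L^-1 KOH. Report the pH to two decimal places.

pH = 11.87

KOH is a strong base; [OH-] = 0.00738 M.
pOH = -log(0.00738) = 2.13
pH = 14.00 - 2.13 = 11.87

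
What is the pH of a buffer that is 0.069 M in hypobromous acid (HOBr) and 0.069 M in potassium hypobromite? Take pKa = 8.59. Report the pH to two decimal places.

pH = 8.59

Henderson–Hasselbalch: pH = pKa + log([OBr-]/[HOBr]) = 8.59 + log(0.069/0.069)
pH = 8.59 + (+0.000) = 8.59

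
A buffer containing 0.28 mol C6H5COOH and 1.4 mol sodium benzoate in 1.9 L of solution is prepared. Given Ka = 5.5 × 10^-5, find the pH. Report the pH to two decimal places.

pKa = −log(5.5 × 10^-5) = 4.260
Henderson–Hasselbalch: pH = pKa + log([C6H5COO-]/[C6H5COOH]) = 4.260 + log(1.4/0.28)
pH = 4.260 + (+0.699) = 4.96

pH = 4.96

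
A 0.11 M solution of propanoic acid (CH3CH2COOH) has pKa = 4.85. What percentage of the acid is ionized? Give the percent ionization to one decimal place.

1.1%

CH3CH2COOH ⇌ CH3CH2COO- + H+; let x = [H+] at equilibrium.
Ka = 10^(−4.85) = 1.41 × 10^-5
x ≈ √(Ka·C₀) = √(1.41 × 10^-5 × 0.11) = 1.25 × 10^-3 M
% ionization = x/C₀ × 100% = 1.25 × 10^-3/0.11 × 100% = 1.1%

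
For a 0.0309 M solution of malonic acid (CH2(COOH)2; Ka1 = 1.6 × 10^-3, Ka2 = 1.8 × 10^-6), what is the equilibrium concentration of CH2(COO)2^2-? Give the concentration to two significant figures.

1.8 × 10^-6 M

First ionization gives [H+] ≈ [CH2(COOH)COO-] = 6.28 × 10^-3 M.
Second step: Ka2 = [H+][CH2(COO)2^2-]/[CH2(COOH)COO-] ≈ [CH2(COO)2^2-] (since [H+] ≈ [CH2(COOH)COO-]).
So [CH2(COO)2^2-] ≈ Ka2.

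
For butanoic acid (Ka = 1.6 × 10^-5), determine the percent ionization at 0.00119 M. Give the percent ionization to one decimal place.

10.9%

CH3(CH2)2COOH ⇌ CH3(CH2)2COO- + H+; let x = [H+] at equilibrium.
Solve x² + 1.6e-05x − 1.9e-08 = 0 → x = 1.30 × 10^-4 M
% ionization = x/C₀ × 100% = 1.30 × 10^-4/0.00119 × 100% = 10.9%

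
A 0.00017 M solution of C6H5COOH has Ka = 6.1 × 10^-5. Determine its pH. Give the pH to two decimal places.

C6H5COOH ⇌ C6H5COO- + H+
From the ICE table, Ka = x²/(0.00017 − x) = 6.1 × 10^-5.
x is not negligible relative to C₀; solve x² + 6.1e-05·x − 1.04e-08 = 0.
x = (−Ka + √(Ka² + 4·Ka·C₀))/2 = 7.58 × 10^-5 M
pH = −log(7.58 × 10^-5) = 4.12

pH = 4.12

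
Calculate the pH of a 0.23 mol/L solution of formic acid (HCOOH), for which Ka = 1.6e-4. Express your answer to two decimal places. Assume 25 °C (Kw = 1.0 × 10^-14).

pH = 2.22

HCOOH ⇌ HCOO- + H+
Let x = [H+] at equilibrium. Ka = x²/(0.23 − x).
Neglecting x in the denominator: x = √(1.6 × 10^-4 × 0.23) = 6.07 × 10^-3 M
Check: 2.6% ionized — well under 5%, approximation valid.
pH = −log[H+] = −log(6.07 × 10^-3) = 2.22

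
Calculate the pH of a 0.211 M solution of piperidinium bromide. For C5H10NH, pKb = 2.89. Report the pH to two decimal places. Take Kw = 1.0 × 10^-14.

C5H10NH2+ is the conjugate acid of the weak base C5H10NH.
Kb = 10^(−2.89) = 1.29 × 10^-3
Ka = Kw/Kb = 1.0×10^-14 / 1.29 × 10^-3 = 7.75 × 10^-12
From the ICE table, Ka = [H+]²/(0.211 − [H+]) = 7.75 × 10^-12.
Neglecting [H+] in the denominator: [H+] = √(7.75 × 10^-12 × 0.211) = 1.28 × 10^-6 M
pH = −log(1.28 × 10^-6) = 5.89

pH = 5.89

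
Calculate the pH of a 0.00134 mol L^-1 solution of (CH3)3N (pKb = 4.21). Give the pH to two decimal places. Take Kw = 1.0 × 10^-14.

pH = 10.41

(CH3)3N + H2O ⇌ (CH3)3NH+ + OH-
Kb = 10^(−4.21) = 6.17 × 10^-5
From the ICE table, Kb = [OH-]²/(0.00134 − [OH-]) = 6.17 × 10^-5.
[OH-] is not negligible relative to C₀; solve [OH-]² + 6.17e-05·[OH-] − 8.27e-08 = 0.
[OH-] = (−Kb + √(Kb² + 4·Kb·C₀))/2 = 2.58 × 10^-4 M
pOH = 3.59, so pH = 14.00 − pOH = 10.41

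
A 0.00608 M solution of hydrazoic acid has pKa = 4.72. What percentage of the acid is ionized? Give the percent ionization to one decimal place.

HN3 ⇌ N3- + H+; let x = [H+] at equilibrium.
Ka = 10^(−4.72) = 1.91 × 10^-5
Solve x² + 1.91e-05x − 1.16e-07 = 0 → x = 3.31 × 10^-4 M
Fraction ionized = 3.31 × 10^-4 / 0.00608 = 0.0544 → 5.4%

5.4%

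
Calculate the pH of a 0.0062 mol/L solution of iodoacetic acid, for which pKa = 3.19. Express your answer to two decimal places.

ICH2COOH ⇌ ICH2COO- + H+
Ka = 10^(−3.19) = 6.46 × 10^-4
Ka = x²/(0.0062 − x) = 6.46 × 10^-4
x is not negligible relative to C₀; solve x² + 0.000646·x − 4.01e-06 = 0.
x = [−0.000646 + √(0.000646² + 1.6e-05)]/2 = 1.70 × 10^-3 M
pH = −log[H+] = −log(1.70 × 10^-3) = 2.77

pH = 2.77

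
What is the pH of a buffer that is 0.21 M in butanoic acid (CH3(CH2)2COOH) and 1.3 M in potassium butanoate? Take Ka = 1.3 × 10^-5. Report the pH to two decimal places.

pH = 5.68

pKa = −log(1.3 × 10^-5) = 4.886
Henderson–Hasselbalch: pH = pKa + log([CH3(CH2)2COO-]/[CH3(CH2)2COOH]) = 4.886 + log(1.3/0.21)
pH = 4.886 + (+0.792) = 5.68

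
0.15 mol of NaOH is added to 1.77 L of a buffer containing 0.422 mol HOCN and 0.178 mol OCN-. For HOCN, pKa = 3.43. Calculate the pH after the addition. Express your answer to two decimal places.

OH- converts HOCN to OCN-: HOCN → 0.272 mol, OCN- → 0.328 mol.
pH = pKa + log(n_OCN-/n_HOCN) = 3.43 + log(0.328/0.272) = 3.43 + (+0.081)

pH = 3.51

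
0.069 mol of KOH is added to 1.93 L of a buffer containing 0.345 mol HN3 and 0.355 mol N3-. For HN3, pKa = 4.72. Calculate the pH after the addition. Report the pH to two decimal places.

pH = 4.91

OH- converts HN3 to N3-: HN3 → 0.276 mol, N3- → 0.424 mol.
pH = pKa + log([A⁻]/[HA]) = 4.72 + log(0.424/0.276) = 4.72 +0.186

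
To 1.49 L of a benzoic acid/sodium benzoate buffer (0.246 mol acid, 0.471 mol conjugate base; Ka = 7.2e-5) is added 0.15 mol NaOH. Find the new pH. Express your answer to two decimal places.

pH = 4.95

OH- converts C6H5COOH to C6H5COO-: C6H5COOH → 0.096 mol, C6H5COO- → 0.621 mol.
pKa = −log(7.2 × 10^-5) = 4.143
pH = pKa + log(n_C6H5COO-/n_C6H5COOH) = 4.143 + log(0.621/0.096) = 4.143 + (+0.811)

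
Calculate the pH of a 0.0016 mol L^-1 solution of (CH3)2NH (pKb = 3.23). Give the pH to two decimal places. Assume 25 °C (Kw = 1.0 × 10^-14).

pH = 10.86

(CH3)2NH + H2O ⇌ (CH3)2NH2+ + OH-
Kb = 10^(−3.23) = 5.89 × 10^-4
From the ICE table, Kb = [OH-]²/(0.0016 − [OH-]) = 5.89 × 10^-4.
[OH-] is not negligible relative to C₀; solve [OH-]² + 0.000589·[OH-] − 9.42e-07 = 0.
[OH-] = [−0.000589 + √(0.000589² + 3.77e-06)]/2 = 7.20 × 10^-4 M
pOH = −log(7.20 × 10^-4) = 3.14; pH = 14.00 − 3.14 = 10.86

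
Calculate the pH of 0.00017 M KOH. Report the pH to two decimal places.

KOH is a strong base; [OH-] = 0.00017 M.
pOH = -log(0.00017) = 3.77
pH = 14.00 - 3.77 = 10.23

pH = 10.23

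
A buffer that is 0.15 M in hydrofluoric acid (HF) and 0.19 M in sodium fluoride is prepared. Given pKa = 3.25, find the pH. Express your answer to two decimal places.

Using pH = pKa + log([base]/[acid]) with [base]/[acid] = 0.19/0.15:
pH = 3.25 + (+0.103) = 3.35

pH = 3.35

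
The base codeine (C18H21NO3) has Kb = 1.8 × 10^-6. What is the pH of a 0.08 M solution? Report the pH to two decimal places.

C18H21NO3 + H2O ⇌ C18H22NO3+ + OH-
Kb = [OH-]²/(0.08 − [OH-]) = 1.8 × 10^-6
Since Kb ≪ C₀, [OH-] ≈ √(Kb·C₀) = 3.79 × 10^-4 M.
([OH-]/C₀ = 0.47% < 5%, so the approximation holds.)
pOH = −log(3.79 × 10^-4) = 3.42; pH = 14.00 − 3.42 = 10.58

pH = 10.58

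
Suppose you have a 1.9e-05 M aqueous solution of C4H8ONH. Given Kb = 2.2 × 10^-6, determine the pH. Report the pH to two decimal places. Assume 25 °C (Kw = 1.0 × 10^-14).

pH = 8.74

C4H8ONH + H2O ⇌ C4H8ONH2+ + OH-
Kb = [OH-]²/(1.9e-05 − [OH-]) = 2.2 × 10^-6
Here C₀/Kb ≈ 8.64, so the small-[OH-] approximation fails. Use the quadratic:
[OH-] = (−Kb + √(Kb² + 4·Kb·C₀))/2 = 5.46 × 10^-6 M
pOH = −log(5.46 × 10^-6) = 5.26; pH = 14.00 − 5.26 = 8.74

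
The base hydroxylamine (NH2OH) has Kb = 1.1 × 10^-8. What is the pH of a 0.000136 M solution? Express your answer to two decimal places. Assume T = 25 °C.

pH = 8.09

NH2OH + H2O ⇌ NH3OH+ + OH-
Kb = [OH-]²/(0.000136 − [OH-]) = 1.1 × 10^-8
Assume [OH-] ≪ 0.000136: [OH-] ≈ √(1.1 × 10^-8 × 0.000136) = 1.22 × 10^-6 M
pOH = 5.91, so pH = 14.00 − pOH = 8.09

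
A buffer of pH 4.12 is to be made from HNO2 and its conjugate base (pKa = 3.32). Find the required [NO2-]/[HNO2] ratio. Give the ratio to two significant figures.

pH = pKa + log(r) ⇒ log(r) = 4.12 − 3.32 = +0.80
r = [NO2-]/[HNO2] = 10^(+0.80) = 6.31

ratio = 6.3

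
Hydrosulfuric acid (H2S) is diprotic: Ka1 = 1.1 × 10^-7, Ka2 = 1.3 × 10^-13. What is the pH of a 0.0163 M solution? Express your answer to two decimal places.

Since Ka1 ≫ Ka2, the first ionization dominates [H+].
Ka1 = x²/(0.0163 − x) = 1.1 × 10^-7
x ≈ √(1.1 × 10^-7 × 0.0163) = 4.23 × 10^-5 M
pH = −log(4.23 × 10^-5) = 4.37

pH = 4.37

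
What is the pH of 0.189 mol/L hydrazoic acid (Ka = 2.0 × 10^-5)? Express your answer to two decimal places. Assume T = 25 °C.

pH = 2.71

HN3 ⇌ N3- + H+
Ka = [H+]²/(0.189 − [H+]) = 2.0 × 10^-5
Neglecting [H+] in the denominator: [H+] = √(2.0 × 10^-5 × 0.189) = 1.94 × 10^-3 M
([H+]/C₀ = 1% < 5%, so the approximation holds.)
pH = −log[H+] = −log(1.94 × 10^-3) = 2.71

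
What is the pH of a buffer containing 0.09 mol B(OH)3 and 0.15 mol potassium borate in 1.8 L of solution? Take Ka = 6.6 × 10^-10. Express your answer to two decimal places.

pH = 9.40

pKa = −log(6.6 × 10^-10) = 9.180
Using pH = pKa + log([base]/[acid]) with [base]/[acid] = 0.15/0.09:
pH = 9.180 + (+0.222) = 9.40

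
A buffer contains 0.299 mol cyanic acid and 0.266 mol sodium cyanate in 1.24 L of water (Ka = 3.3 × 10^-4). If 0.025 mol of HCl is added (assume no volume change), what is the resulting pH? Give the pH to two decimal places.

pH = 3.35

Added H+ converts OCN- to HOCN: HOCN → 0.324 mol, OCN- → 0.241 mol.
pKa = −log(3.3 × 10^-4) = 3.481
pH = pKa + log([A⁻]/[HA]) = 3.481 + log(0.241/0.324) = 3.481 -0.129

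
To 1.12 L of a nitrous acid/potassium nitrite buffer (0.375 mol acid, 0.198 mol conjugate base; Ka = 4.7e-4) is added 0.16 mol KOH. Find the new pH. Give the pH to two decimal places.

pH = 3.55

OH- converts HNO2 to NO2-: HNO2 → 0.215 mol, NO2- → 0.358 mol.
pKa = −log(4.7 × 10^-4) = 3.328
Henderson–Hasselbalch with mole ratio 0.358/0.215: pH = 3.328 + (+0.221)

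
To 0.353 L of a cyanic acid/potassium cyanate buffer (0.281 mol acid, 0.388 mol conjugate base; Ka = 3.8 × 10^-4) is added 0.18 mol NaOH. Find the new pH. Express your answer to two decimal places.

After neutralization: n(HOCN) = 0.101 mol, n(OCN-) = 0.568 mol.
pKa = −log(3.8 × 10^-4) = 3.420
Henderson–Hasselbalch with mole ratio 0.568/0.101: pH = 3.420 + (+0.750)

pH = 4.17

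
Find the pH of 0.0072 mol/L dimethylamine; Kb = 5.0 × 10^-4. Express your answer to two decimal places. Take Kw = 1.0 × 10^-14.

(CH3)2NH + H2O ⇌ (CH3)2NH2+ + OH-
From the ICE table, Kb = x²/(0.0072 − x) = 5.0 × 10^-4.
Here C₀/Kb ≈ 14.4, so the small-x approximation fails. Use the quadratic:
x = [−0.0005 + √(0.0005² + 1.44e-05)]/2 = 1.66 × 10^-3 M
pOH = −log(1.66 × 10^-3) = 2.78; pH = 14.00 − 2.78 = 11.22

pH = 11.22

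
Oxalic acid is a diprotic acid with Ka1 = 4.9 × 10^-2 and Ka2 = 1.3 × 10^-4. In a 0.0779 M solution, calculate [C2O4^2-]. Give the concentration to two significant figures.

First ionization gives [H+] ≈ [HC2O4-] = 4.20 × 10^-2 M.
Second step: Ka2 = [H+][C2O4^2-]/[HC2O4-] ≈ [C2O4^2-] (since [H+] ≈ [HC2O4-]).
So [C2O4^2-] ≈ Ka2.

1.3 × 10^-4 M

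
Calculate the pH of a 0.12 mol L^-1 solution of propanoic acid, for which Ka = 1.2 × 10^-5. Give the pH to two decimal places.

pH = 2.92

CH3CH2COOH ⇌ CH3CH2COO- + H+
Ka = [H+]²/(0.12 − [H+]) = 1.2 × 10^-5
Neglecting [H+] in the denominator: [H+] = √(1.2 × 10^-5 × 0.12) = 1.20 × 10^-3 M
Check: 1% ionized — well under 5%, approximation valid.
pH = −log[H+] = −log(1.20 × 10^-3) = 2.92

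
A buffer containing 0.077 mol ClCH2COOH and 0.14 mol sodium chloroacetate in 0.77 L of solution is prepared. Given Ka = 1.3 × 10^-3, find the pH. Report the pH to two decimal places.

pKa = −log(1.3 × 10^-3) = 2.886
Henderson–Hasselbalch: pH = pKa + log([ClCH2COO-]/[ClCH2COOH]) = 2.886 + log(0.14/0.077)
pH = 2.886 + (+0.260) = 3.15

pH = 3.15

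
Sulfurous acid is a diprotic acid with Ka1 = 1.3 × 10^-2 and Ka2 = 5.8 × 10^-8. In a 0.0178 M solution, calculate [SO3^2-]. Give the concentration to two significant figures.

First ionization gives [H+] ≈ [HSO3-] = 1.00 × 10^-2 M.
Second step: Ka2 = [H+][SO3^2-]/[HSO3-] ≈ [SO3^2-] (since [H+] ≈ [HSO3-]).
So [SO3^2-] ≈ Ka2.

5.8 × 10^-8 M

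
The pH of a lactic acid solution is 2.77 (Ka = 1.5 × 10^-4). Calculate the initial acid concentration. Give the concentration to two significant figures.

[H+] = 10^(-2.77) = 1.70 × 10^-3 M = x
Ka = x²/(C₀ − x) ⇒ C₀ = x + x²/Ka
C₀ = 1.70 × 10^-3 + (1.70 × 10^-3)²/(1.5 × 10^-4) = 2.10 × 10^-2 M

C₀ = 2.1 × 10^-2 M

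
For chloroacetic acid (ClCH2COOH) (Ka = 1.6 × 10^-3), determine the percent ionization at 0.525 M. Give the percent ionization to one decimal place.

ClCH2COOH ⇌ ClCH2COO- + H+; let x = [H+] at equilibrium.
Solve x² + 0.0016x − 0.00084 = 0 → x = 2.82 × 10^-2 M
% ionization = x/C₀ × 100% = 2.82 × 10^-2/0.525 × 100% = 5.4%

5.4%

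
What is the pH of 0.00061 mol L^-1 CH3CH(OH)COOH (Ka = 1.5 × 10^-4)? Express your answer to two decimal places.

pH = 3.63

CH3CH(OH)COOH ⇌ CH3CH(OH)COO- + H+
Ka = [H+]²/(0.00061 − [H+]) = 1.5 × 10^-4
The 5% rule fails; solving [H+]² + Ka·[H+] − Ka·C₀ = 0 exactly:
[H+] = [−0.00015 + √(0.00015² + 3.66e-07)]/2 = 2.37 × 10^-4 M
pH = −log(2.37 × 10^-4) = 3.63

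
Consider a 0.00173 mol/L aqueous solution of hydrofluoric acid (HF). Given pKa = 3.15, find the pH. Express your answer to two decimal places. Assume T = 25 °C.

pH = 3.09

HF ⇌ F- + H+
Ka = 10^(−3.15) = 7.08 × 10^-4
From the ICE table, Ka = [H+]²/(0.00173 − [H+]) = 7.08 × 10^-4.
Here C₀/Ka ≈ 2.44, so the small-[H+] approximation fails. Use the quadratic:
[H+] = (−Ka + √(Ka² + 4·Ka·C₀))/2 = 8.08 × 10^-4 M
pH = −log[H+] = −log(8.08 × 10^-4) = 3.09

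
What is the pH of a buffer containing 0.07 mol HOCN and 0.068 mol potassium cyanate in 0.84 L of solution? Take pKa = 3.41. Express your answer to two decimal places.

pH = 3.40

Henderson–Hasselbalch: pH = pKa + log([OCN-]/[HOCN]) = 3.41 + log(0.068/0.07)
pH = 3.41 + (-0.013) = 3.40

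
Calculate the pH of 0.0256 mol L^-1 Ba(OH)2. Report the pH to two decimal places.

Ba(OH)2 is a strong base (each formula unit releases 2 OH-); [OH-] = 0.0512 M.
pOH = -log(0.0512) = 1.29
pH = 14.00 - 1.29 = 12.71

pH = 12.71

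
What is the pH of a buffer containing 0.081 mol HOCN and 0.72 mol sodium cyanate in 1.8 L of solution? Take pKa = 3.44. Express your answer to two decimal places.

Using pH = pKa + log([base]/[acid]) with [base]/[acid] = 0.72/0.081:
pH = 3.44 + (+0.949) = 4.39

pH = 4.39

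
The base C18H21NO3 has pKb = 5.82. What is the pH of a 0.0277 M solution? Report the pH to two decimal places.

pH = 10.31

C18H21NO3 + H2O ⇌ C18H22NO3+ + OH-
Kb = 10^(−5.82) = 1.51 × 10^-6
Kb = [OH-]²/(0.0277 − [OH-]) = 1.51 × 10^-6
Since Kb ≪ C₀, [OH-] ≈ √(Kb·C₀) = 2.05 × 10^-4 M.
Check: 0.74% ionized — well under 5%, approximation valid.
pOH = 3.69, so pH = 14.00 − pOH = 10.31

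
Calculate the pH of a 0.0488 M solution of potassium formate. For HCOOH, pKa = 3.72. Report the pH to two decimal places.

HCOO- is the conjugate base of the weak acid HCOOH.
Ka = 10^(−3.72) = 1.91 × 10^-4
Kb = Kw/Ka = 1.0×10^-14 / 1.91 × 10^-4 = 5.24 × 10^-11
Kb = [OH-]²/(0.0488 − [OH-]) = 5.24 × 10^-11
Neglecting [OH-] in the denominator: [OH-] = √(5.24 × 10^-11 × 0.0488) = 1.60 × 10^-6 M
pOH = 5.80, so pH = 14.00 − pOH = 8.20

pH = 8.20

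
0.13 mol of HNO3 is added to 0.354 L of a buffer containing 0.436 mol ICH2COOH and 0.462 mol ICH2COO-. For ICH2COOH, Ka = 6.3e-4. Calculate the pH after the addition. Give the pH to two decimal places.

Added H+ converts ICH2COO- to ICH2COOH: ICH2COOH → 0.566 mol, ICH2COO- → 0.332 mol.
pKa = −log(6.3 × 10^-4) = 3.201
pH = pKa + log(n_ICH2COO-/n_ICH2COOH) = 3.201 + log(0.332/0.566) = 3.201 + (-0.232)

pH = 2.97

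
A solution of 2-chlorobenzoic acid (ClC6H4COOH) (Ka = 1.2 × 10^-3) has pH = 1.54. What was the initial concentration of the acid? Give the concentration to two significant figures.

C₀ = 7.2 × 10^-1 M

[H+] = 10^(-1.54) = 2.88 × 10^-2 M = x
Ka = x²/(C₀ − x) ⇒ C₀ = x + x²/Ka
C₀ = 2.88 × 10^-2 + (2.88 × 10^-2)²/(1.2 × 10^-3) = 7.20 × 10^-1 M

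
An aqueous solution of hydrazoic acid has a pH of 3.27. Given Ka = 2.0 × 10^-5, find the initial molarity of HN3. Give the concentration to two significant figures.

[H+] = 10^(-3.27) = 5.37 × 10^-4 M = x
Ka = x²/(C₀ − x) ⇒ C₀ = x + x²/Ka
C₀ = 5.37 × 10^-4 + (5.37 × 10^-4)²/(2.0 × 10^-5) = 1.50 × 10^-2 M

C₀ = 1.5 × 10^-2 M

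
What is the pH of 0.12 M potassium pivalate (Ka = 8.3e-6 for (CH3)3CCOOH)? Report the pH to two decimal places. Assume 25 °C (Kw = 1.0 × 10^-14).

pH = 9.08

(CH3)3CCOO- is the conjugate base of the weak acid (CH3)3CCOOH.
Kb = Kw/Ka = 1.0×10^-14 / 8.3 × 10^-6 = 1.20 × 10^-9
From the ICE table, Kb = [OH-]²/(0.12 − [OH-]) = 1.20 × 10^-9.
Neglecting [OH-] in the denominator: [OH-] = √(1.20 × 10^-9 × 0.12) = 1.20 × 10^-5 M
([OH-]/C₀ = 0.01% < 5%, so the approximation holds.)
pOH = 4.92, so pH = 14.00 − pOH = 9.08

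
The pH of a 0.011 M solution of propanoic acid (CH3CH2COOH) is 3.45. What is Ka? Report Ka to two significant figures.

[H+] = 10^(-3.45) = 3.55 × 10^-4 M
At equilibrium [HA] = 0.011 − 3.55 × 10^-4 = 1.06 × 10^-2 M
Ka = [H+][A-]/[HA] = (3.55 × 10^-4)² / 1.06 × 10^-2 = 1.2 × 10^-5

Ka = 1.2 × 10^-5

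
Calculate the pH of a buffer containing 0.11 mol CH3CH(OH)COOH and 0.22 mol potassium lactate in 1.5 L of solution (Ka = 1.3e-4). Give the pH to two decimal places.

pH = 4.19

pKa = −log(1.3 × 10^-4) = 3.886
pH = pKa + log([A⁻]/[HA]) = 3.886 + log(0.22/0.11)
pH = 3.886 + (+0.301) = 4.19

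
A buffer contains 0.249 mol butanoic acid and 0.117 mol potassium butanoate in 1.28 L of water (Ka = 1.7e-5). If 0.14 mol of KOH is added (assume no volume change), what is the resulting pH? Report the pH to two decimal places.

OH- converts CH3(CH2)2COOH to CH3(CH2)2COO-: CH3(CH2)2COOH → 0.109 mol, CH3(CH2)2COO- → 0.257 mol.
pKa = −log(1.7 × 10^-5) = 4.770
pH = pKa + log(n_CH3(CH2)2COO-/n_CH3(CH2)2COOH) = 4.770 + log(0.257/0.109) = 4.770 + (+0.373)

pH = 5.14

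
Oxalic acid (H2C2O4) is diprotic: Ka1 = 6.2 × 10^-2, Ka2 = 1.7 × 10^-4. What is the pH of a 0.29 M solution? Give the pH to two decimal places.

pH = 0.97

Since Ka1 ≫ Ka2, the first ionization dominates [H+].
Ka1 = x²/(0.29 − x) = 6.2 × 10^-2
Solving the quadratic: x = (−Ka1 + √(Ka1² + 4·Ka1·C₀))/2 = 1.07 × 10^-1 M
pH = −log(1.07 × 10^-1) = 0.97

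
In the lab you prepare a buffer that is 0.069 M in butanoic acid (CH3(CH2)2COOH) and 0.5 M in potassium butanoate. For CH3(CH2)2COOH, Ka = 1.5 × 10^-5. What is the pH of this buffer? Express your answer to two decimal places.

pKa = −log(1.5 × 10^-5) = 4.824
Using pH = pKa + log([base]/[acid]) with [base]/[acid] = 0.5/0.069:
pH = 4.824 + (+0.860) = 5.68

pH = 5.68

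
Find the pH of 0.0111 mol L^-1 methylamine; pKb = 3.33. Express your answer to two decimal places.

pH = 11.31

CH3NH2 + H2O ⇌ CH3NH3+ + OH-
Kb = 10^(−3.33) = 4.68 × 10^-4
Let x = [OH-] at equilibrium. Kb = x²/(0.0111 − x).
The 5% rule fails; solving x² + Kb·x − Kb·C₀ = 0 exactly:
x = (−Kb + √(Kb² + 4·Kb·C₀))/2 = 2.06 × 10^-3 M
pOH = −log(2.06 × 10^-3) = 2.69; pH = 14.00 − 2.69 = 11.31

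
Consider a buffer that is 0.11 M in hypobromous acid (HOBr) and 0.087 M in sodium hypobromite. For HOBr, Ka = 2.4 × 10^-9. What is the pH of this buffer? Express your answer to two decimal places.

pKa = −log(2.4 × 10^-9) = 8.620
Using pH = pKa + log([base]/[acid]) with [base]/[acid] = 0.087/0.11:
pH = 8.620 + (-0.102) = 8.52

pH = 8.52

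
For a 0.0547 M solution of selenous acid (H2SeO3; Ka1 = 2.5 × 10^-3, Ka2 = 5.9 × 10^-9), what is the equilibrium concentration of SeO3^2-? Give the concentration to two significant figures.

5.9 × 10^-9 M

First ionization gives [H+] ≈ [HSeO3-] = 1.05 × 10^-2 M.
Second step: Ka2 = [H+][SeO3^2-]/[HSeO3-] ≈ [SeO3^2-] (since [H+] ≈ [HSeO3-]).
So [SeO3^2-] ≈ Ka2.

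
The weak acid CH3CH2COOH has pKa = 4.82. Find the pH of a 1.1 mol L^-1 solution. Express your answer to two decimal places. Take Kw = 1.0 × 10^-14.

CH3CH2COOH ⇌ CH3CH2COO- + H+
Ka = 10^(−4.82) = 1.51 × 10^-5
From the ICE table, Ka = [H+]²/(1.1 − [H+]) = 1.51 × 10^-5.
Neglecting [H+] in the denominator: [H+] = √(1.51 × 10^-5 × 1.1) = 4.08 × 10^-3 M
([H+]/C₀ = 0.37% < 5%, so the approximation holds.)
pH = −log(4.08 × 10^-3) = 2.39

pH = 2.39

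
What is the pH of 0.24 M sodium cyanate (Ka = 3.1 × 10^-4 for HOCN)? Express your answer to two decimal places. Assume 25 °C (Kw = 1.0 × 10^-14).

pH = 8.44

OCN- is the conjugate base of the weak acid HOCN.
Kb = Kw/Ka = 1.0×10^-14 / 3.1 × 10^-4 = 3.23 × 10^-11
Kb = x²/(0.24 − x) = 3.23 × 10^-11
Neglecting x in the denominator: x = √(3.23 × 10^-11 × 0.24) = 2.78 × 10^-6 M
(x/C₀ = 0.0012% < 5%, so the approximation holds.)
pOH = 5.56, so pH = 14.00 − pOH = 8.44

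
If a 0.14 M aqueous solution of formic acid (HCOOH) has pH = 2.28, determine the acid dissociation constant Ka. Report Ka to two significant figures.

Ka = 2.0 × 10^-4

[H+] = 10^(-2.28) = 5.25 × 10^-3 M
At equilibrium [HA] = 0.14 − 5.25 × 10^-3 = 1.35 × 10^-1 M
Ka = [H+][A-]/[HA] = (5.25 × 10^-3)² / 1.35 × 10^-1 = 2.0 × 10^-4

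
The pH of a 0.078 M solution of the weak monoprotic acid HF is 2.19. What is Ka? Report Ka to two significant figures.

[H+] = 10^(-2.19) = 6.46 × 10^-3 M
At equilibrium [HA] = 0.078 − 6.46 × 10^-3 = 7.15 × 10^-2 M
Ka = [H+][A-]/[HA] = (6.46 × 10^-3)² / 7.15 × 10^-2 = 5.8 × 10^-4

Ka = 5.8 × 10^-4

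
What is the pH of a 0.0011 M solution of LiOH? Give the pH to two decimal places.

pH = 11.04

LiOH is a strong base; [OH-] = 0.0011 M.
pOH = -log(0.0011) = 2.96
pH = 14.00 - 2.96 = 11.04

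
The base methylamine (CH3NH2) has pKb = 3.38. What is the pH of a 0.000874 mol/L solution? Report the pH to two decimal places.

CH3NH2 + H2O ⇌ CH3NH3+ + OH-
Kb = 10^(−3.38) = 4.17 × 10^-4
Kb = x²/(0.000874 − x) = 4.17 × 10^-4
x is not negligible relative to C₀; solve x² + 0.000417·x − 3.64e-07 = 0.
x = [−0.000417 + √(0.000417² + 1.46e-06)]/2 = 4.30 × 10^-4 M
pOH = 3.37, so pH = 14.00 − pOH = 10.63

pH = 10.63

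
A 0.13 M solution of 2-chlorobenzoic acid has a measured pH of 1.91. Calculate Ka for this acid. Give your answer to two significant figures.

Ka = 1.3 × 10^-3

[H+] = 10^(-1.91) = 1.23 × 10^-2 M
At equilibrium [HA] = 0.13 − 1.23 × 10^-2 = 1.18 × 10^-1 M
Ka = [H+][A-]/[HA] = (1.23 × 10^-2)² / 1.18 × 10^-1 = 1.3 × 10^-3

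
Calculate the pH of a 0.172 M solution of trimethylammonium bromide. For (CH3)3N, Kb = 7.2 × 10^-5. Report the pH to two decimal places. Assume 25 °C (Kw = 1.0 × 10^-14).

pH = 5.31

(CH3)3NH+ is the conjugate acid of the weak base (CH3)3N.
Ka = Kw/Kb = 1.0×10^-14 / 7.2 × 10^-5 = 1.39 × 10^-10
From the ICE table, Ka = x²/(0.172 − x) = 1.39 × 10^-10.
Since Ka ≪ C₀, x ≈ √(Ka·C₀) = 4.89 × 10^-6 M.
pH = −log[H+] = −log(4.89 × 10^-6) = 5.31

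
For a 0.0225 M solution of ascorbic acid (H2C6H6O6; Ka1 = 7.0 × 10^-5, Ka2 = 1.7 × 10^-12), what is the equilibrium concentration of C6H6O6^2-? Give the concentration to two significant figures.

1.7 × 10^-12 M

First ionization gives [H+] ≈ [HC6H6O6-] = 1.22 × 10^-3 M.
Second step: Ka2 = [H+][C6H6O6^2-]/[HC6H6O6-] ≈ [C6H6O6^2-] (since [H+] ≈ [HC6H6O6-]).
So [C6H6O6^2-] ≈ Ka2.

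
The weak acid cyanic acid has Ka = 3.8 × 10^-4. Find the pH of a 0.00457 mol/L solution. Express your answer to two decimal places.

pH = 2.94

HOCN ⇌ OCN- + H+
Ka = x²/(0.00457 − x) = 3.8 × 10^-4
The 5% rule fails; solving x² + Ka·x − Ka·C₀ = 0 exactly:
x = (−Ka + √(Ka² + 4·Ka·C₀))/2 = 1.14 × 10^-3 M
pH = −log[H+] = −log(1.14 × 10^-3) = 2.94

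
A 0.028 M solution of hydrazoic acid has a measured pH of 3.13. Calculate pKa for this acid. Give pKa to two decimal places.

[H+] = 10^(-3.13) = 7.41 × 10^-4 M
At equilibrium [HA] = 0.028 − 7.41 × 10^-4 = 2.73 × 10^-2 M
Ka = [H+][A-]/[HA] = (7.41 × 10^-4)² / 2.73 × 10^-2 = 2.01 × 10^-5
pKa = -log(2.01 × 10^-5) = 4.70

pKa = 4.70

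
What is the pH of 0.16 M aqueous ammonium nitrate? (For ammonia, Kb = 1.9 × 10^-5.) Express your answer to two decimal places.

NH4+ is the conjugate acid of the weak base NH3.
Ka = Kw/Kb = 1.0×10^-14 / 1.9 × 10^-5 = 5.26 × 10^-10
Let x = [H+] at equilibrium. Ka = x²/(0.16 − x).
Neglecting x in the denominator: x = √(5.26 × 10^-10 × 0.16) = 9.17 × 10^-6 M
(x/C₀ = 0.0057% < 5%, so the approximation holds.)
pH = −log[H+] = −log(9.17 × 10^-6) = 5.04

pH = 5.04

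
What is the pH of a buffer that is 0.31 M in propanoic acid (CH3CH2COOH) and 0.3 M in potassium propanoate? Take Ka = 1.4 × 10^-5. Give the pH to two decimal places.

pKa = −log(1.4 × 10^-5) = 4.854
Using pH = pKa + log([base]/[acid]) with [base]/[acid] = 0.3/0.31:
pH = 4.854 + (-0.014) = 4.84

pH = 4.84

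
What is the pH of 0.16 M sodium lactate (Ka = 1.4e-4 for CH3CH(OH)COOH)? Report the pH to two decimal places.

pH = 8.53

CH3CH(OH)COO- is the conjugate base of the weak acid CH3CH(OH)COOH.
Kb = Kw/Ka = 1.0×10^-14 / 1.4 × 10^-4 = 7.14 × 10^-11
Kb = [OH-]²/(0.16 − [OH-]) = 7.14 × 10^-11
Assume [OH-] ≪ 0.16: [OH-] ≈ √(7.14 × 10^-11 × 0.16) = 3.38 × 10^-6 M
Check: 0.0021% ionized — well under 5%, approximation valid.
pOH = 5.47, so pH = 14.00 − pOH = 8.53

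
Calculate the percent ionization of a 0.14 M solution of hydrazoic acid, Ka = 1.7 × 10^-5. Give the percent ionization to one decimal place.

1.1%

HN3 ⇌ N3- + H+; let x = [H+] at equilibrium.
x ≈ √(Ka·C₀) = √(1.7 × 10^-5 × 0.14) = 1.54 × 10^-3 M
% ionization = x/C₀ × 100% = 1.54 × 10^-3/0.14 × 100% = 1.1%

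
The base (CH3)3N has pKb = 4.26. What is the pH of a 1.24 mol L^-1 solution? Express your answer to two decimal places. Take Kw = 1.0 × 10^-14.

pH = 11.92

(CH3)3N + H2O ⇌ (CH3)3NH+ + OH-
Kb = 10^(−4.26) = 5.50 × 10^-5
Kb = [OH-]²/(1.24 − [OH-]) = 5.50 × 10^-5
Since Kb ≪ C₀, [OH-] ≈ √(Kb·C₀) = 8.26 × 10^-3 M.
pOH = −log(8.26 × 10^-3) = 2.08; pH = 14.00 − 2.08 = 11.92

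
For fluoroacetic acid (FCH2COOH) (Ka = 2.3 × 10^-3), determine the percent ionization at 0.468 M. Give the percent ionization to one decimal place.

FCH2COOH ⇌ FCH2COO- + H+; let x = [H+] at equilibrium.
Solve x² + 0.0023x − 0.00108 = 0 → x = 3.17 × 10^-2 M
% ionization = x/C₀ × 100% = 3.17 × 10^-2/0.468 × 100% = 6.8%

6.8%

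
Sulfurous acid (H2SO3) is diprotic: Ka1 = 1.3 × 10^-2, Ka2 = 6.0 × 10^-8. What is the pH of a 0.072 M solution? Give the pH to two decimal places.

Ka1 ≫ Ka2, so treat the first dissociation as the only significant source of H+.
Ka1 = x²/(0.072 − x) = 1.3 × 10^-2
Solving the quadratic: x = (−Ka1 + √(Ka1² + 4·Ka1·C₀))/2 = 2.48 × 10^-2 M
pH = −log(2.48 × 10^-2) = 1.61

pH = 1.61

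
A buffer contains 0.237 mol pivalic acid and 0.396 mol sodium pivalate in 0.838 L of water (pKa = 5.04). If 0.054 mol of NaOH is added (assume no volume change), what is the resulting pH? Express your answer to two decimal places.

pH = 5.43

After neutralization: n((CH3)3CCOOH) = 0.183 mol, n((CH3)3CCOO-) = 0.45 mol.
pH = pKa + log([A⁻]/[HA]) = 5.04 + log(0.45/0.183) = 5.04 +0.391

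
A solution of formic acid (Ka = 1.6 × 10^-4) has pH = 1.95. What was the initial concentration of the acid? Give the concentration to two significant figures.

[H+] = 10^(-1.95) = 1.12 × 10^-2 M = x
Ka = x²/(C₀ − x) ⇒ C₀ = x + x²/Ka
C₀ = 1.12 × 10^-2 + (1.12 × 10^-2)²/(1.6 × 10^-4) = 7.95 × 10^-1 M

C₀ = 8.0 × 10^-1 M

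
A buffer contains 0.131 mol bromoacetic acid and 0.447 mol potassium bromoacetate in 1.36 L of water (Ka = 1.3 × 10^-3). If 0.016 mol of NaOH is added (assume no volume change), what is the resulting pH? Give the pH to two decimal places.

OH- converts BrCH2COOH to BrCH2COO-: BrCH2COOH → 0.115 mol, BrCH2COO- → 0.463 mol.
pKa = −log(1.3 × 10^-3) = 2.886
pH = pKa + log([A⁻]/[HA]) = 2.886 + log(0.463/0.115) = 2.886 +0.605

pH = 3.49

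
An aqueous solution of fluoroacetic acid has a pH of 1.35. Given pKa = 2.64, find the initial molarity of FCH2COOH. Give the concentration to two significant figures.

C₀ = 9.2 × 10^-1 M

[H+] = 10^(-1.35) = 4.47 × 10^-2 M = x
Ka = 10^(−2.64) = 2.29 × 10^-3
Ka = x²/(C₀ − x) ⇒ C₀ = x + x²/Ka
C₀ = 4.47 × 10^-2 + (4.47 × 10^-2)²/(2.29 × 10^-3) = 9.17 × 10^-1 M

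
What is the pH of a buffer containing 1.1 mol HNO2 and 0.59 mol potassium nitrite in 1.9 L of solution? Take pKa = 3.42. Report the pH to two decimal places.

pH = 3.15

Using pH = pKa + log([base]/[acid]) with [base]/[acid] = 0.59/1.1:
pH = 3.42 + (-0.271) = 3.15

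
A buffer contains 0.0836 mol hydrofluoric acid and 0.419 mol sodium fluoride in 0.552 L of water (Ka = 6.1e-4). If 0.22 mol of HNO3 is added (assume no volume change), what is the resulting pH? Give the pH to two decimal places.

After neutralization: n(HF) = 0.304 mol, n(F-) = 0.199 mol.
pKa = −log(6.1 × 10^-4) = 3.215
pH = pKa + log(n_F-/n_HF) = 3.215 + log(0.199/0.304) = 3.215 + (-0.184)

pH = 3.03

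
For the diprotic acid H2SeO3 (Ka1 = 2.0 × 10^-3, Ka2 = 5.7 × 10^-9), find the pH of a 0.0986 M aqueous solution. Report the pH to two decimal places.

Since Ka1 ≫ Ka2, the first ionization dominates [H+].
Ka1 = x²/(0.0986 − x) = 2.0 × 10^-3
Solving the quadratic: x = (−Ka1 + √(Ka1² + 4·Ka1·C₀))/2 = 1.31 × 10^-2 M
pH = −log(1.31 × 10^-2) = 1.88

pH = 1.88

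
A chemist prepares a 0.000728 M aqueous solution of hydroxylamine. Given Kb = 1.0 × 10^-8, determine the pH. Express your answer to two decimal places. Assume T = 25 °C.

NH2OH + H2O ⇌ NH3OH+ + OH-
Kb = [OH-]²/(0.000728 − [OH-]) = 1.0 × 10^-8
Assume [OH-] ≪ 0.000728: [OH-] ≈ √(1.0 × 10^-8 × 0.000728) = 2.70 × 10^-6 M
pOH = 5.57, so pH = 14.00 − pOH = 8.43

pH = 8.43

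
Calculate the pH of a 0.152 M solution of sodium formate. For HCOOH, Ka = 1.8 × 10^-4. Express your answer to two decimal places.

HCOO- is the conjugate base of the weak acid HCOOH.
Kb = Kw/Ka = 1.0×10^-14 / 1.8 × 10^-4 = 5.56 × 10^-11
From the ICE table, Kb = [OH-]²/(0.152 − [OH-]) = 5.56 × 10^-11.
Neglecting [OH-] in the denominator: [OH-] = √(5.56 × 10^-11 × 0.152) = 2.91 × 10^-6 M
([OH-]/C₀ = 0.0019% < 5%, so the approximation holds.)
pOH = 5.54, so pH = 14.00 − pOH = 8.46

pH = 8.46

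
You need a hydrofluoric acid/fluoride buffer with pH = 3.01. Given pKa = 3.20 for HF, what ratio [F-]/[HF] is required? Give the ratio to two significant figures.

pH = pKa + log(r) ⇒ log(r) = 3.01 − 3.20 = -0.19
r = [F-]/[HF] = 10^(-0.19) = 0.646

ratio = 0.65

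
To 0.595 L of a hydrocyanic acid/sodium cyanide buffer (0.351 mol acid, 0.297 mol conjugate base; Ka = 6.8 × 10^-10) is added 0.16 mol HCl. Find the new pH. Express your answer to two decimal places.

pH = 8.60

After neutralization: n(HCN) = 0.511 mol, n(CN-) = 0.137 mol.
pKa = −log(6.8 × 10^-10) = 9.167
pH = pKa + log(n_CN-/n_HCN) = 9.167 + log(0.137/0.511) = 9.167 + (-0.572)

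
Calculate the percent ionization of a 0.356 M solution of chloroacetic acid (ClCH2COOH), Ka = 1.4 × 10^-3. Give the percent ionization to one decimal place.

ClCH2COOH ⇌ ClCH2COO- + H+; let x = [H+] at equilibrium.
Solve x² + 0.0014x − 0.000498 = 0 → x = 2.16 × 10^-2 M
Fraction ionized = 2.16 × 10^-2 / 0.356 = 0.0607 → 6.1%

6.1%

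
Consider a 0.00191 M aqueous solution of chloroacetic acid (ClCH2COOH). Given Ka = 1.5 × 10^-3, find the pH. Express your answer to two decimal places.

pH = 2.96

ClCH2COOH ⇌ ClCH2COO- + H+
Let x = [H+] at equilibrium. Ka = x²/(0.00191 − x).
The 5% rule fails; solving x² + Ka·x − Ka·C₀ = 0 exactly:
x = (−Ka + √(Ka² + 4·Ka·C₀))/2 = 1.10 × 10^-3 M
pH = −log(1.10 × 10^-3) = 2.96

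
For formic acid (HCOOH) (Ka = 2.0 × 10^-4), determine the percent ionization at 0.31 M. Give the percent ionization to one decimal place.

HCOOH ⇌ HCOO- + H+; let x = [H+] at equilibrium.
x ≈ √(Ka·C₀) = √(2.0 × 10^-4 × 0.31) = 7.87 × 10^-3 M
Fraction ionized = 7.87 × 10^-3 / 0.31 = 0.0254 → 2.5%

2.5%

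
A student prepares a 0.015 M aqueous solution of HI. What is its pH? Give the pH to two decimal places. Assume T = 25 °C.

pH = 1.82

HI is a strong acid and dissociates completely, so [H+] = 0.015 M.
pH = -log(0.015) = 1.82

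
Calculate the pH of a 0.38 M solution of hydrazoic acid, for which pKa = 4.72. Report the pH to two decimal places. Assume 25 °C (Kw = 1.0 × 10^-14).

pH = 2.57

HN3 ⇌ N3- + H+
Ka = 10^(−4.72) = 1.91 × 10^-5
From the ICE table, Ka = x²/(0.38 − x) = 1.91 × 10^-5.
Neglecting x in the denominator: x = √(1.91 × 10^-5 × 0.38) = 2.69 × 10^-3 M
pH = −log[H+] = −log(2.69 × 10^-3) = 2.57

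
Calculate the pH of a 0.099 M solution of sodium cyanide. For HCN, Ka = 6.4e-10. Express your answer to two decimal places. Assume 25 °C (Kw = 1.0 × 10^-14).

pH = 11.09

CN- is the conjugate base of the weak acid HCN.
Kb = Kw/Ka = 1.0×10^-14 / 6.4 × 10^-10 = 1.56 × 10^-5
Kb = [OH-]²/(0.099 − [OH-]) = 1.56 × 10^-5
Since Kb ≪ C₀, [OH-] ≈ √(Kb·C₀) = 1.24 × 10^-3 M.
pOH = −log(1.24 × 10^-3) = 2.91; pH = 14.00 − 2.91 = 11.09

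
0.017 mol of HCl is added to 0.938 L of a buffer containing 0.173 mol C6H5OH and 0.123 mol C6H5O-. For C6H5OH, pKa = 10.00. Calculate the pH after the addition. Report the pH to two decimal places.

Added H+ converts C6H5O- to C6H5OH: C6H5OH → 0.19 mol, C6H5O- → 0.106 mol.
pH = pKa + log([A⁻]/[HA]) = 10.00 + log(0.106/0.19) = 10.00 -0.253

pH = 9.75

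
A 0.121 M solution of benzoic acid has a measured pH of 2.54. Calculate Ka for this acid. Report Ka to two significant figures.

[H+] = 10^(-2.54) = 2.88 × 10^-3 M
At equilibrium [HA] = 0.121 − 2.88 × 10^-3 = 1.18 × 10^-1 M
Ka = [H+][A-]/[HA] = (2.88 × 10^-3)² / 1.18 × 10^-1 = 7.0 × 10^-5

Ka = 7.0 × 10^-5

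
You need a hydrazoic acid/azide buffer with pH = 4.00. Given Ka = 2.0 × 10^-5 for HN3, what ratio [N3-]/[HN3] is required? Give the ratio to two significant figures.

pKa = -log(2.0 × 10^-5) = 4.699
pH = pKa + log(r) ⇒ log(r) = 4.00 − 4.699 = -0.699
r = [N3-]/[HN3] = 10^(-0.699) = 0.2

ratio = 0.20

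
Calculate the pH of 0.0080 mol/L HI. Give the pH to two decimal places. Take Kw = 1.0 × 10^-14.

pH = 2.10

HI is a strong acid and dissociates completely, so [H+] = 0.0080 M.
pH = -log(0.008) = 2.10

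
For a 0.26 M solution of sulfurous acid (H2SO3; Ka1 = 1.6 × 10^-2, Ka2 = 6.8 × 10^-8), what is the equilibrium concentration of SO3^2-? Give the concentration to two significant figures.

6.8 × 10^-8 M

First ionization gives [H+] ≈ [HSO3-] = 5.70 × 10^-2 M.
Second step: Ka2 = [H+][SO3^2-]/[HSO3-] ≈ [SO3^2-] (since [H+] ≈ [HSO3-]).
So [SO3^2-] ≈ Ka2.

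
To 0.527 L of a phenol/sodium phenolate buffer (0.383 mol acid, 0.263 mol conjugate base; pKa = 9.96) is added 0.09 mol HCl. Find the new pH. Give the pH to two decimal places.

Added H+ converts C6H5O- to C6H5OH: C6H5OH → 0.473 mol, C6H5O- → 0.173 mol.
Henderson–Hasselbalch with mole ratio 0.173/0.473: pH = 9.96 + (-0.437)

pH = 9.52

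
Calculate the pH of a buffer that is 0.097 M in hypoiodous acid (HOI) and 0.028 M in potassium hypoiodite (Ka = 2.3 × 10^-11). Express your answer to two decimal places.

pH = 10.10

pKa = −log(2.3 × 10^-11) = 10.638
pH = pKa + log([A⁻]/[HA]) = 10.638 + log(0.028/0.097)
pH = 10.638 + (-0.540) = 10.10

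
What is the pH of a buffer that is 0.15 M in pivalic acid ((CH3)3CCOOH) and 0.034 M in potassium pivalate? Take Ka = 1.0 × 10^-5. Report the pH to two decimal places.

pKa = −log(1.0 × 10^-5) = 5.000
Henderson–Hasselbalch: pH = pKa + log([(CH3)3CCOO-]/[(CH3)3CCOOH]) = 5.000 + log(0.034/0.15)
pH = 5.000 + (-0.645) = 4.36

pH = 4.36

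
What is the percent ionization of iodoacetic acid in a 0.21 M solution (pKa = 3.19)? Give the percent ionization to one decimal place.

5.4%

ICH2COOH ⇌ ICH2COO- + H+; let x = [H+] at equilibrium.
Ka = 10^(−3.19) = 6.46 × 10^-4
Ka = x²/(C₀ − x); solving the quadratic gives x = 1.13 × 10^-2 M.
% ionization = x/C₀ × 100% = 1.13 × 10^-2/0.21 × 100% = 5.4%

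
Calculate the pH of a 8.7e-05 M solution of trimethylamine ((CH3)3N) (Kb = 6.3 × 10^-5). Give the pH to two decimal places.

(CH3)3N + H2O ⇌ (CH3)3NH+ + OH-
Kb = x²/(8.7e-05 − x) = 6.3 × 10^-5
Here C₀/Kb ≈ 1.38, so the small-x approximation fails. Use the quadratic:
x = (−Kb + √(Kb² + 4·Kb·C₀))/2 = 4.90 × 10^-5 M
pOH = −log(4.90 × 10^-5) = 4.31; pH = 14.00 − 4.31 = 9.69

pH = 9.69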